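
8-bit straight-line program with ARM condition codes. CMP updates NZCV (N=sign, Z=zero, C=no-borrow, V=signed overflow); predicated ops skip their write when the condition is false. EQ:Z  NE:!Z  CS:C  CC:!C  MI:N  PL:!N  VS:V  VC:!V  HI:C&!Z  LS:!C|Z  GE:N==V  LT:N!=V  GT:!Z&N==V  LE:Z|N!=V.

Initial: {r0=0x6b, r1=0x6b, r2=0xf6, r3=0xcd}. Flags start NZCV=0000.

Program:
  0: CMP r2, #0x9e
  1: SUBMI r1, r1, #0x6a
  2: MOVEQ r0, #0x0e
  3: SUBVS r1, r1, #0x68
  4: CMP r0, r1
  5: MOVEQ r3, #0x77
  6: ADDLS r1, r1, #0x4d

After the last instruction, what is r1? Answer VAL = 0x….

VAL = 0xb8

0: ✓ CMP  NZCV=0010
1: · SUBMI
2: · MOVEQ
3: · SUBVS
4: ✓ CMP  NZCV=0110
5: ✓ MOVEQ  r3←0x77
6: ✓ ADDLS  r1←0xb8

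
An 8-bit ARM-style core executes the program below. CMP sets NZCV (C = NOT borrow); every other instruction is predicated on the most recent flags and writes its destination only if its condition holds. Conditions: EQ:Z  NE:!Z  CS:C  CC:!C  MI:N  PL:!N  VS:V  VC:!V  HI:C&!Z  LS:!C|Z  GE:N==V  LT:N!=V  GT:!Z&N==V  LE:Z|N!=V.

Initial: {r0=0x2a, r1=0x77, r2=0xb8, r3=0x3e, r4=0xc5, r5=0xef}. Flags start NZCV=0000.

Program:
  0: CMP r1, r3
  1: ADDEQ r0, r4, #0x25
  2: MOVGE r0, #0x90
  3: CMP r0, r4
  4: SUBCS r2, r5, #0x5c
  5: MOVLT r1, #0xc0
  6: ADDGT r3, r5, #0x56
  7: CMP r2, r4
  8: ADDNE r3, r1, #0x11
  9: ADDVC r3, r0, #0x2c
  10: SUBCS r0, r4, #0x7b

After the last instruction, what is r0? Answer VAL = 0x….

VAL = 0x90

[0] flags=0010 → (cmp)
[1] flags=0010 EQ?F → skip
[2] flags=0010 GE?T → r0=0x90
[3] flags=1000 → (cmp)
[4] flags=1000 CS?F → skip
[5] flags=1000 LT?T → r1=0xc0
[6] flags=1000 GT?F → skip
[7] flags=1000 → (cmp)
[8] flags=1000 NE?T → r3=0xd1
[9] flags=1000 VC?T → r3=0xbc
[10] flags=1000 CS?F → skip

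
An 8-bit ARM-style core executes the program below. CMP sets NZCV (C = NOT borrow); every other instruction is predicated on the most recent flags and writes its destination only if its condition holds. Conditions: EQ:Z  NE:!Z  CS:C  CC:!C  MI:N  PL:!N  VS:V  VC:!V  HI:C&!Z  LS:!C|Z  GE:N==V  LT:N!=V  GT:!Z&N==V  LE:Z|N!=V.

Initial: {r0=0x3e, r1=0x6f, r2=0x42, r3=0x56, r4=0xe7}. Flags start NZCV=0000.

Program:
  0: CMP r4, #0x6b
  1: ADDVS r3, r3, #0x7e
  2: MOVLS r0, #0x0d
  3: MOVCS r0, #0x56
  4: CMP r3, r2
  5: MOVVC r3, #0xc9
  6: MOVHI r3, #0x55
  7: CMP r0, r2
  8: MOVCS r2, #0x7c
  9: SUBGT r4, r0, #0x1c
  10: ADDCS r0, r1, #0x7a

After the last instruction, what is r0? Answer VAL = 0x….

VAL = 0xe9

0: ✓ CMP  NZCV=0011
1: ✓ ADDVS  r3←0xd4
2: · MOVLS
3: ✓ MOVCS  r0←0x56
4: ✓ CMP  NZCV=1010
5: ✓ MOVVC  r3←0xc9
6: ✓ MOVHI  r3←0x55
7: ✓ CMP  NZCV=0010
8: ✓ MOVCS  r2←0x7c
9: ✓ SUBGT  r4←0x3a
10: ✓ ADDCS  r0←0xe9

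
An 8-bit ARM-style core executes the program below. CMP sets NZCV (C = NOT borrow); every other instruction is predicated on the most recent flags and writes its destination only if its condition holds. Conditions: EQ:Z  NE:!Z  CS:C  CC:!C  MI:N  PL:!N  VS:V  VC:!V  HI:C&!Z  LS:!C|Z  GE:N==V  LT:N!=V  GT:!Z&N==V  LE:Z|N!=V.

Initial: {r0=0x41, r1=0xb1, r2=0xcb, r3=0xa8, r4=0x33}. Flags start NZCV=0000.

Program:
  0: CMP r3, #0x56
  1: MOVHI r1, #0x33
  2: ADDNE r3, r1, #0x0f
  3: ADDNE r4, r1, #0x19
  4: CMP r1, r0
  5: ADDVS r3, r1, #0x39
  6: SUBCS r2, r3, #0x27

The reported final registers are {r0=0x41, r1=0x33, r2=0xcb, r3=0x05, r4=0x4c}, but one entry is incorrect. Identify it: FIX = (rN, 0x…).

FIX = (r3, 0x42)

0: ✓ CMP  NZCV=0011
1: ✓ MOVHI  r1←0x33
2: ✓ ADDNE  r3←0x42
3: ✓ ADDNE  r4←0x4c
4: ✓ CMP  NZCV=1000
5: · ADDVS
6: · SUBCS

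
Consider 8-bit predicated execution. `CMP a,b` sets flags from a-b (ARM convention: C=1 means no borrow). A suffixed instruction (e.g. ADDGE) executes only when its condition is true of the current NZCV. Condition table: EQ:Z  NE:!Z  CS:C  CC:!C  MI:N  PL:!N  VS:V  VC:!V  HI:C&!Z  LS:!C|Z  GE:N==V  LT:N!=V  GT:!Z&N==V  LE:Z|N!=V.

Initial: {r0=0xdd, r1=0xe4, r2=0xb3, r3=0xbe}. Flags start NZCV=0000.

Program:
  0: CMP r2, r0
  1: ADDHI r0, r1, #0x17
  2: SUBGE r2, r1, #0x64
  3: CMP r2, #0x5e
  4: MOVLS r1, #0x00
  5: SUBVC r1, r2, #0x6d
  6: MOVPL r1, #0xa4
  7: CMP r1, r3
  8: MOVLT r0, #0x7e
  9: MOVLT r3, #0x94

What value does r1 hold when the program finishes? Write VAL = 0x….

VAL = 0xa4

[0] flags=1000 → (cmp)
[1] flags=1000 HI?F → skip
[2] flags=1000 GE?F → skip
[3] flags=0011 → (cmp)
[4] flags=0011 LS?F → skip
[5] flags=0011 VC?F → skip
[6] flags=0011 PL?T → r1=0xa4
[7] flags=1000 → (cmp)
[8] flags=1000 LT?T → r0=0x7e
[9] flags=1000 LT?T → r3=0x94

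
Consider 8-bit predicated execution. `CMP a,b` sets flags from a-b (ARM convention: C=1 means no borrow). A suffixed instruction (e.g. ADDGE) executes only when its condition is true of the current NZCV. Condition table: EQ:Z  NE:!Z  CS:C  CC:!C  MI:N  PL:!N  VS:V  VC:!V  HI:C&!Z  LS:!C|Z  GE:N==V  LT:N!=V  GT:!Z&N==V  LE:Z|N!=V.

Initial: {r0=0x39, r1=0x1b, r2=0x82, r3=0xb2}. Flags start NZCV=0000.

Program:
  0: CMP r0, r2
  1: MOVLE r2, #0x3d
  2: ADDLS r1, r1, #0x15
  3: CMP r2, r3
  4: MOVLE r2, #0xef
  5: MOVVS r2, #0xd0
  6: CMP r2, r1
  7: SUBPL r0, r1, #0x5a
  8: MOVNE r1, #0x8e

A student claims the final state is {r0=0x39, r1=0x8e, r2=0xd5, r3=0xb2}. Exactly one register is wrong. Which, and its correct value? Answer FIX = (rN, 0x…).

0: ✓ CMP  NZCV=1001
1: · MOVLE
2: ✓ ADDLS  r1←0x30
3: ✓ CMP  NZCV=1000
4: ✓ MOVLE  r2←0xef
5: · MOVVS
6: ✓ CMP  NZCV=1010
7: · SUBPL
8: ✓ MOVNE  r1←0x8e

FIX = (r2, 0xef)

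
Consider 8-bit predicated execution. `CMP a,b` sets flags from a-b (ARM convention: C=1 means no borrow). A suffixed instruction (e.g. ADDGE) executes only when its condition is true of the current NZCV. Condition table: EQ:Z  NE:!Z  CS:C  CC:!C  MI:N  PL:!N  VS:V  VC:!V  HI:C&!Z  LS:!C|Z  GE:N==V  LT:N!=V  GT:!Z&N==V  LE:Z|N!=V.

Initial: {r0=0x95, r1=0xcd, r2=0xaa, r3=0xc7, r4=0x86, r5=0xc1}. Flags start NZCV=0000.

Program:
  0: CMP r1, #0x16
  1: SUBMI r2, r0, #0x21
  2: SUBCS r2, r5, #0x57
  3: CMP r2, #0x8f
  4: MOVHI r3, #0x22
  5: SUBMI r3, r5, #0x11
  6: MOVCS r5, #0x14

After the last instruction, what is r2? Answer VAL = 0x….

0: ✓ CMP  NZCV=1010
1: ✓ SUBMI  r2←0x74
2: ✓ SUBCS  r2←0x6a
3: ✓ CMP  NZCV=1001
4: · MOVHI
5: ✓ SUBMI  r3←0xb0
6: · MOVCS

VAL = 0x6a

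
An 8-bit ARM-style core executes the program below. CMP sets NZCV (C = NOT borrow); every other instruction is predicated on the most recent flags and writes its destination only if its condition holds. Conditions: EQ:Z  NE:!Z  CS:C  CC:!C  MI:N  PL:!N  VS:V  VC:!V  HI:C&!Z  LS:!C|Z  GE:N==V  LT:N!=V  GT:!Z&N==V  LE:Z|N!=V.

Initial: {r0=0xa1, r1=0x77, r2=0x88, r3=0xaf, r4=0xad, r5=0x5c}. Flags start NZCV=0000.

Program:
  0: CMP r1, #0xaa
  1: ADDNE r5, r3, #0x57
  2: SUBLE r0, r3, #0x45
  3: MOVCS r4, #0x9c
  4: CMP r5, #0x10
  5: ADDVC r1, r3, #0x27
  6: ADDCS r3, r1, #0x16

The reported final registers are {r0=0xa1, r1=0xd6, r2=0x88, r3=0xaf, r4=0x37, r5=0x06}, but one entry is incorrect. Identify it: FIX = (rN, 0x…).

FIX = (r4, 0xad)

0: ✓ CMP  NZCV=1001
1: ✓ ADDNE  r5←0x06
2: · SUBLE
3: · MOVCS
4: ✓ CMP  NZCV=1000
5: ✓ ADDVC  r1←0xd6
6: · ADDCS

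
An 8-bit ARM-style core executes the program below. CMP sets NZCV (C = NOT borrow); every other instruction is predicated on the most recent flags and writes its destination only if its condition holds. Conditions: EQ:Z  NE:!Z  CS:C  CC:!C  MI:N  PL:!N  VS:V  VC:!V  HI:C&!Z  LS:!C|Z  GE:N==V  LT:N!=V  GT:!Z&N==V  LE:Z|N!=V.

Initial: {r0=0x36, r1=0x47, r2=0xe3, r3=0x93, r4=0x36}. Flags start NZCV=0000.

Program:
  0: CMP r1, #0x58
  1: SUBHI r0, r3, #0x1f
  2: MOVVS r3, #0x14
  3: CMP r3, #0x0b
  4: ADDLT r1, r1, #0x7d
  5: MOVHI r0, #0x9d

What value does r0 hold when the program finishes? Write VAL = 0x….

VAL = 0x9d

0: ✓ CMP  NZCV=1000
1: · SUBHI
2: · MOVVS
3: ✓ CMP  NZCV=1010
4: ✓ ADDLT  r1←0xc4
5: ✓ MOVHI  r0←0x9d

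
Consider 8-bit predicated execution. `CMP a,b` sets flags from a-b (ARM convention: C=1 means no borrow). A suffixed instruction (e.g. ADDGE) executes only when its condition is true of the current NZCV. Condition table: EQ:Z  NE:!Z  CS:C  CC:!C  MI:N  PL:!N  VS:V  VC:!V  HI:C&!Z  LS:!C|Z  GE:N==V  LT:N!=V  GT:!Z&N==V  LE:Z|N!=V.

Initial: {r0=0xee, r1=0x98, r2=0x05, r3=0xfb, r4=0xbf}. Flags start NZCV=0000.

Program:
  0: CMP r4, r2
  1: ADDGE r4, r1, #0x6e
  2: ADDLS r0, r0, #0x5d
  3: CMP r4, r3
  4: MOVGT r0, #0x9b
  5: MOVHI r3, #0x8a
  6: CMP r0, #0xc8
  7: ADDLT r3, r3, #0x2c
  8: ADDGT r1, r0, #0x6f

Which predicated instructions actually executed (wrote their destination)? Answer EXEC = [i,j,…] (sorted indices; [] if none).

[0] flags=1010 → (cmp)
[1] flags=1010 GE?F → skip
[2] flags=1010 LS?F → skip
[3] flags=1000 → (cmp)
[4] flags=1000 GT?F → skip
[5] flags=1000 HI?F → skip
[6] flags=0010 → (cmp)
[7] flags=0010 LT?F → skip
[8] flags=0010 GT?T → r1=0x5d

EXEC = [8]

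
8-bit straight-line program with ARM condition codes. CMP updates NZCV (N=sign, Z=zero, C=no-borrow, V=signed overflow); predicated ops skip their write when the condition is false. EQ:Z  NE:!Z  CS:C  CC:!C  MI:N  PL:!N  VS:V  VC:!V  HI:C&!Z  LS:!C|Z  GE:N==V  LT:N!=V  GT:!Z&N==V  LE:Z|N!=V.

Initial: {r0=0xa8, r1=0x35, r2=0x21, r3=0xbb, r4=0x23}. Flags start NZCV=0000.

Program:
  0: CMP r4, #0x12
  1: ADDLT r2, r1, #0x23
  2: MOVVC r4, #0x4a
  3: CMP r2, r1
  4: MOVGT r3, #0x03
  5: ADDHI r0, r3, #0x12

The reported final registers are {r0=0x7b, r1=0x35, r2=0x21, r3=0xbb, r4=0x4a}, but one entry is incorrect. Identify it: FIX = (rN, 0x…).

0: ✓ CMP  NZCV=0010
1: · ADDLT
2: ✓ MOVVC  r4←0x4a
3: ✓ CMP  NZCV=1000
4: · MOVGT
5: · ADDHI

FIX = (r0, 0xa8)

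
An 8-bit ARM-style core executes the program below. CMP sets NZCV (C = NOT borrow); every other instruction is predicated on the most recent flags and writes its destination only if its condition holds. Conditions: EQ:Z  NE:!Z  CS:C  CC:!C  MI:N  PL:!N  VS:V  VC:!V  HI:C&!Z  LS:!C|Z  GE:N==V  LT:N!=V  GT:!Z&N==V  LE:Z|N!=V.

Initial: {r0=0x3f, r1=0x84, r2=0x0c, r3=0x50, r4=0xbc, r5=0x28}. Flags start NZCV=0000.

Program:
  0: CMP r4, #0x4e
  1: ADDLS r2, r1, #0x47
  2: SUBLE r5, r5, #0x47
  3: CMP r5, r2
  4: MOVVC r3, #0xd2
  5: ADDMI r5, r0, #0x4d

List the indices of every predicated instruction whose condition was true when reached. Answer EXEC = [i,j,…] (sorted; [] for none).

0: ✓ CMP  NZCV=0011
1: · ADDLS
2: ✓ SUBLE  r5←0xe1
3: ✓ CMP  NZCV=1010
4: ✓ MOVVC  r3←0xd2
5: ✓ ADDMI  r5←0x8c

EXEC = [2,4,5]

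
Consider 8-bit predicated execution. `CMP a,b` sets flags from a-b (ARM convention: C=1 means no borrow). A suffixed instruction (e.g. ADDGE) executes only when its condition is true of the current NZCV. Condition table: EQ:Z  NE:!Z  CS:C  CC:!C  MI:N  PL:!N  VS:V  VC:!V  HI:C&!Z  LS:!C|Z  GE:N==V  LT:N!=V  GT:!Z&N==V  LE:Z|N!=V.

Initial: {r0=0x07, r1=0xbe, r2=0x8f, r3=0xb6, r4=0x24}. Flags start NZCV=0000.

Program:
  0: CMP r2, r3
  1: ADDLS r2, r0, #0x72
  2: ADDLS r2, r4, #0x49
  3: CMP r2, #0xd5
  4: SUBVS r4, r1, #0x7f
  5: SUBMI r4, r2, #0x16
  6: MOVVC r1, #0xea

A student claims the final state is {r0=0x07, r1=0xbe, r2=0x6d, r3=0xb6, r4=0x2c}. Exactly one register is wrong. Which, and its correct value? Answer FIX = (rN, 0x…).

FIX = (r4, 0x57)

0: ✓ CMP  NZCV=1000
1: ✓ ADDLS  r2←0x79
2: ✓ ADDLS  r2←0x6d
3: ✓ CMP  NZCV=1001
4: ✓ SUBVS  r4←0x3f
5: ✓ SUBMI  r4←0x57
6: · MOVVC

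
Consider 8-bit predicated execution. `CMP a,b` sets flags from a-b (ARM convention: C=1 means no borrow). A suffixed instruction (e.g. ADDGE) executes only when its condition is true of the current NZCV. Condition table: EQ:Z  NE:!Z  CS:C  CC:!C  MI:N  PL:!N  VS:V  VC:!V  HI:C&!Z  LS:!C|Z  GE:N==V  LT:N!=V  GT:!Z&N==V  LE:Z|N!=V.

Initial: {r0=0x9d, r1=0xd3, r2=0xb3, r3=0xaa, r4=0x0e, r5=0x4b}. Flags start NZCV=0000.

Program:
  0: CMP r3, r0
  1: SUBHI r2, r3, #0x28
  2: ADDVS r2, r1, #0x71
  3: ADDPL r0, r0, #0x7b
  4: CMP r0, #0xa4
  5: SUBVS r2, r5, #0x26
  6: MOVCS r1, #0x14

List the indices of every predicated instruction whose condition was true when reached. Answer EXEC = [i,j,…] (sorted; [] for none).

0: ✓ CMP  NZCV=0010
1: ✓ SUBHI  r2←0x82
2: · ADDVS
3: ✓ ADDPL  r0←0x18
4: ✓ CMP  NZCV=0000
5: · SUBVS
6: · MOVCS

EXEC = [1,3]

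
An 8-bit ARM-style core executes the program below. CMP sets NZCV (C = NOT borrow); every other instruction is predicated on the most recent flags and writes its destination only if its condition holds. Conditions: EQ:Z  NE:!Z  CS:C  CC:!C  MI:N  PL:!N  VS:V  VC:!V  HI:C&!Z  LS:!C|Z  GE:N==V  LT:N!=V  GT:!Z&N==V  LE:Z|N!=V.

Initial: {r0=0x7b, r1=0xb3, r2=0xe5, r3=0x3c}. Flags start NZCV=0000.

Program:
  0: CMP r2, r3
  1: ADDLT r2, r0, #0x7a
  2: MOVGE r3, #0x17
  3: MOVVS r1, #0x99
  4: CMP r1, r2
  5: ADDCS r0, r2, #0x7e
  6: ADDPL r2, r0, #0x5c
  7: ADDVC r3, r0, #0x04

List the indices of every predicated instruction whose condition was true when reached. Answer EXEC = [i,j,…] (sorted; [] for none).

0: ✓ CMP  NZCV=1010
1: ✓ ADDLT  r2←0xf5
2: · MOVGE
3: · MOVVS
4: ✓ CMP  NZCV=1000
5: · ADDCS
6: · ADDPL
7: ✓ ADDVC  r3←0x7f

EXEC = [1,7]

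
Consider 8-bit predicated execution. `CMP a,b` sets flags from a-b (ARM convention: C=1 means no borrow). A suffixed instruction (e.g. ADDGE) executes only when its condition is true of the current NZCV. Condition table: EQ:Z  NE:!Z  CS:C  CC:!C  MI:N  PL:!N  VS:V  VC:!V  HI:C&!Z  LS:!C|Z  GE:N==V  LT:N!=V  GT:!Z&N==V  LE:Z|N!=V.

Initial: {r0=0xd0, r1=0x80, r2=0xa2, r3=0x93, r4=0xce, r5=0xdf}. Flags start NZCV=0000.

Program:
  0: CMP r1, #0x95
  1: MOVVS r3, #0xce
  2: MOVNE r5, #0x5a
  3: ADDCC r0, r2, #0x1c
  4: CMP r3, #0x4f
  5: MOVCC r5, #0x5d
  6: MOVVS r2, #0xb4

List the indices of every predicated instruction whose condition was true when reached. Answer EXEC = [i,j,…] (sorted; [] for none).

EXEC = [2,3,6]

[0] flags=1000 → (cmp)
[1] flags=1000 VS?F → skip
[2] flags=1000 NE?T → r5=0x5a
[3] flags=1000 CC?T → r0=0xbe
[4] flags=0011 → (cmp)
[5] flags=0011 CC?F → skip
[6] flags=0011 VS?T → r2=0xb4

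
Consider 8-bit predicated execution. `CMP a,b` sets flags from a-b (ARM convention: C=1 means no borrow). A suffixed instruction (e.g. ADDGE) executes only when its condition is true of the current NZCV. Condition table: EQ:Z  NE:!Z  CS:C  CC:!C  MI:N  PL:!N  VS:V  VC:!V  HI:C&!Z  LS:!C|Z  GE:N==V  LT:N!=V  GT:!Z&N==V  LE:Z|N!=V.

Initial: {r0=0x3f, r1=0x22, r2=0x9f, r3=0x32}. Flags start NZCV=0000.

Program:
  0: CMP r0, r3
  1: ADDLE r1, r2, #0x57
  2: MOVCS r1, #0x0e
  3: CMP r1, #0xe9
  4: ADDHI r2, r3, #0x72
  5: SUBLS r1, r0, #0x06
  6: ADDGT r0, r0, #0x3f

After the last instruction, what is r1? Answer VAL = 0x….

VAL = 0x39

0: ✓ CMP  NZCV=0010
1: · ADDLE
2: ✓ MOVCS  r1←0x0e
3: ✓ CMP  NZCV=0000
4: · ADDHI
5: ✓ SUBLS  r1←0x39
6: ✓ ADDGT  r0←0x7e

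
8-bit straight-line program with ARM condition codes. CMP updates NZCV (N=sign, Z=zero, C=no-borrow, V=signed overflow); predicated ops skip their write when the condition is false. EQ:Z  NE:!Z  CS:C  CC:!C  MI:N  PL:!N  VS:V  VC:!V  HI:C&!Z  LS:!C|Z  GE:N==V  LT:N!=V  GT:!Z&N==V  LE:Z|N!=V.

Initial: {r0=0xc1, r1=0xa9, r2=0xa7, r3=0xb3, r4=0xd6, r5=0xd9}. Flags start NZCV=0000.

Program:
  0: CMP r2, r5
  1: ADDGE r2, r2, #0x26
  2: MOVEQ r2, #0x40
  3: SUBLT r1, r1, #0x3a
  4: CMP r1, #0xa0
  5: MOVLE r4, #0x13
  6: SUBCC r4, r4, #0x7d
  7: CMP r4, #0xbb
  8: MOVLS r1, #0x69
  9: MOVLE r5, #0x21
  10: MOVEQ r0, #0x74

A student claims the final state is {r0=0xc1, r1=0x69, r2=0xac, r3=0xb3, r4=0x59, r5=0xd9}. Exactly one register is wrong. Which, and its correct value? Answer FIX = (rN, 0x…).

0: ✓ CMP  NZCV=1000
1: · ADDGE
2: · MOVEQ
3: ✓ SUBLT  r1←0x6f
4: ✓ CMP  NZCV=1001
5: · MOVLE
6: ✓ SUBCC  r4←0x59
7: ✓ CMP  NZCV=1001
8: ✓ MOVLS  r1←0x69
9: · MOVLE
10: · MOVEQ

FIX = (r2, 0xa7)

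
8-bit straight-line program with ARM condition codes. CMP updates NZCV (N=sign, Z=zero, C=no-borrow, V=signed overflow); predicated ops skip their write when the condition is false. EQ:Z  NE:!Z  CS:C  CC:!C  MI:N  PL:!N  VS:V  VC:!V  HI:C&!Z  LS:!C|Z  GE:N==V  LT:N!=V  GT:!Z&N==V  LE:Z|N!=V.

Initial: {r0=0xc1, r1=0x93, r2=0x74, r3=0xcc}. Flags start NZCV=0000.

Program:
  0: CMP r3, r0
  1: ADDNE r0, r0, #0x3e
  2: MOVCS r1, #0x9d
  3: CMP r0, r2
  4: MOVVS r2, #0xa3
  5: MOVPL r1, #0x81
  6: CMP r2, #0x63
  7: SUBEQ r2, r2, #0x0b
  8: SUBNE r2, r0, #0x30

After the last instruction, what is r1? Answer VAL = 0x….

VAL = 0x9d

[0] flags=0010 → (cmp)
[1] flags=0010 NE?T → r0=0xff
[2] flags=0010 CS?T → r1=0x9d
[3] flags=1010 → (cmp)
[4] flags=1010 VS?F → skip
[5] flags=1010 PL?F → skip
[6] flags=0010 → (cmp)
[7] flags=0010 EQ?F → skip
[8] flags=0010 NE?T → r2=0xcf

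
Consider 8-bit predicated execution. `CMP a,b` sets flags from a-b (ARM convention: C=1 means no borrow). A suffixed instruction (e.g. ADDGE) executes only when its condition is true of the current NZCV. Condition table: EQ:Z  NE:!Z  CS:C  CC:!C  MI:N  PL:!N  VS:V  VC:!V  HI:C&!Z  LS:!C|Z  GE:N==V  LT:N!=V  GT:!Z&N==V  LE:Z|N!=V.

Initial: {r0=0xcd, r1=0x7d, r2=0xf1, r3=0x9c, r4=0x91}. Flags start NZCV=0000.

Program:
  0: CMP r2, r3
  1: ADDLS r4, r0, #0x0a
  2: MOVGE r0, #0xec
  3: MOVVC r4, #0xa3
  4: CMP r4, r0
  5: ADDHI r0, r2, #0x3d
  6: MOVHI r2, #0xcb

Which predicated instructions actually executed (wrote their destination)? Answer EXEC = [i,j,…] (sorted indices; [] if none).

0: ✓ CMP  NZCV=0010
1: · ADDLS
2: ✓ MOVGE  r0←0xec
3: ✓ MOVVC  r4←0xa3
4: ✓ CMP  NZCV=1000
5: · ADDHI
6: · MOVHI

EXEC = [2,3]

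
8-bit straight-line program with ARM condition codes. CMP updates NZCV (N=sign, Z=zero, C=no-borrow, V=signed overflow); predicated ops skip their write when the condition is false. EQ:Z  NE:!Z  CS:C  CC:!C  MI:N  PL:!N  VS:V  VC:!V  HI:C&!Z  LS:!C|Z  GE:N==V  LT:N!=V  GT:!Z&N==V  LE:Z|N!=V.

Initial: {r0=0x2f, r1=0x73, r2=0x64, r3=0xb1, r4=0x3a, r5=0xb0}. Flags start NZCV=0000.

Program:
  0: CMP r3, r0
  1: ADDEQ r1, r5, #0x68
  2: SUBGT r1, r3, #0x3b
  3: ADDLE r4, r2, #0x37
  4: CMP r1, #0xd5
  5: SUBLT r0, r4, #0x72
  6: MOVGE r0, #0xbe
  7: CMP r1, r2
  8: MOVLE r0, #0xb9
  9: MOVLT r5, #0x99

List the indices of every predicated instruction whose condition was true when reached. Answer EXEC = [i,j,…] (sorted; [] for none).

[0] flags=1010 → (cmp)
[1] flags=1010 EQ?F → skip
[2] flags=1010 GT?F → skip
[3] flags=1010 LE?T → r4=0x9b
[4] flags=1001 → (cmp)
[5] flags=1001 LT?F → skip
[6] flags=1001 GE?T → r0=0xbe
[7] flags=0010 → (cmp)
[8] flags=0010 LE?F → skip
[9] flags=0010 LT?F → skip

EXEC = [3,6]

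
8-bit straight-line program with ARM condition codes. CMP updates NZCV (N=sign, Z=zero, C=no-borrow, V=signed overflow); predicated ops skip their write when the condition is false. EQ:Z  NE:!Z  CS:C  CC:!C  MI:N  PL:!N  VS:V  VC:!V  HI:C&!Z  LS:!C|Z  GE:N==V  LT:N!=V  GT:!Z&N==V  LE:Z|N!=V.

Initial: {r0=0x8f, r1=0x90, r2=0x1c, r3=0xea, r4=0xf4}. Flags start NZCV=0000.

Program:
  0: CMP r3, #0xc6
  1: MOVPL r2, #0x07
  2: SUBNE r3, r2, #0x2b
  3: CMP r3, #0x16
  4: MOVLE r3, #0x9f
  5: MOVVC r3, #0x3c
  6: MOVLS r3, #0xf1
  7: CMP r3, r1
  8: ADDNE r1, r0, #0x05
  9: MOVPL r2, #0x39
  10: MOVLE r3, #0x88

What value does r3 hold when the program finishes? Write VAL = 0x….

[0] flags=0010 → (cmp)
[1] flags=0010 PL?T → r2=0x07
[2] flags=0010 NE?T → r3=0xdc
[3] flags=1010 → (cmp)
[4] flags=1010 LE?T → r3=0x9f
[5] flags=1010 VC?T → r3=0x3c
[6] flags=1010 LS?F → skip
[7] flags=1001 → (cmp)
[8] flags=1001 NE?T → r1=0x94
[9] flags=1001 PL?F → skip
[10] flags=1001 LE?F → skip

VAL = 0x3c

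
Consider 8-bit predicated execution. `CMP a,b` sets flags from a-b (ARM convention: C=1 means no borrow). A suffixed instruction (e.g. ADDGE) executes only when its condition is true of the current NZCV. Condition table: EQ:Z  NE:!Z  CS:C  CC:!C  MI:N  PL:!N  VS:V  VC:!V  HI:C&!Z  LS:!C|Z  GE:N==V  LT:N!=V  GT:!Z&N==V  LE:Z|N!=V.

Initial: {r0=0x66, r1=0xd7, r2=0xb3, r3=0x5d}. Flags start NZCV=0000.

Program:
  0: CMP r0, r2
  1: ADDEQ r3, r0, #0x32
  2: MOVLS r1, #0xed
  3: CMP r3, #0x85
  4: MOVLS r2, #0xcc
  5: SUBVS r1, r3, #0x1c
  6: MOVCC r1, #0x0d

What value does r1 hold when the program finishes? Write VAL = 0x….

VAL = 0x0d

[0] flags=1001 → (cmp)
[1] flags=1001 EQ?F → skip
[2] flags=1001 LS?T → r1=0xed
[3] flags=1001 → (cmp)
[4] flags=1001 LS?T → r2=0xcc
[5] flags=1001 VS?T → r1=0x41
[6] flags=1001 CC?T → r1=0x0d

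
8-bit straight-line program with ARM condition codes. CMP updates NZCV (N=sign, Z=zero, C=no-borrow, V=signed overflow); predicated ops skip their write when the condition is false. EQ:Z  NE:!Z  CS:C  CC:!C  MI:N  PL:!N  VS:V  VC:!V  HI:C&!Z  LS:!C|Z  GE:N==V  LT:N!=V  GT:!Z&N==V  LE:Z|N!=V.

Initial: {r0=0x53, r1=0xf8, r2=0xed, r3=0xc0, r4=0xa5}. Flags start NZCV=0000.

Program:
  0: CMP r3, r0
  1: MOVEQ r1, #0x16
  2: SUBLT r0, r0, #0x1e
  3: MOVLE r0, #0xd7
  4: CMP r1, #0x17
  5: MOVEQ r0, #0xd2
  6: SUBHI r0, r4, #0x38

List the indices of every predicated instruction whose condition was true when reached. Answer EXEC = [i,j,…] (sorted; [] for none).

[0] flags=0011 → (cmp)
[1] flags=0011 EQ?F → skip
[2] flags=0011 LT?T → r0=0x35
[3] flags=0011 LE?T → r0=0xd7
[4] flags=1010 → (cmp)
[5] flags=1010 EQ?F → skip
[6] flags=1010 HI?T → r0=0x6d

EXEC = [2,3,6]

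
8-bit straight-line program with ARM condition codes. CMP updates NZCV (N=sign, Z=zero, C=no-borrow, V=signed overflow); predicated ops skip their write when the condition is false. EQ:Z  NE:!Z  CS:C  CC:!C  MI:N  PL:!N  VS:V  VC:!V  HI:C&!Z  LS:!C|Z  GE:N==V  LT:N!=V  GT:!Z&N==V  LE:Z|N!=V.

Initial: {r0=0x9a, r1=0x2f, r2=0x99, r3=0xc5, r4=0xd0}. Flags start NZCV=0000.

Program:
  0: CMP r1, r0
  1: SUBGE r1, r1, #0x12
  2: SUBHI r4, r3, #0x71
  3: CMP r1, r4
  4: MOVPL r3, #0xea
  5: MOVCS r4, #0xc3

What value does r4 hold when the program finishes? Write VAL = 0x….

VAL = 0xd0

[0] flags=1001 → (cmp)
[1] flags=1001 GE?T → r1=0x1d
[2] flags=1001 HI?F → skip
[3] flags=0000 → (cmp)
[4] flags=0000 PL?T → r3=0xea
[5] flags=0000 CS?F → skip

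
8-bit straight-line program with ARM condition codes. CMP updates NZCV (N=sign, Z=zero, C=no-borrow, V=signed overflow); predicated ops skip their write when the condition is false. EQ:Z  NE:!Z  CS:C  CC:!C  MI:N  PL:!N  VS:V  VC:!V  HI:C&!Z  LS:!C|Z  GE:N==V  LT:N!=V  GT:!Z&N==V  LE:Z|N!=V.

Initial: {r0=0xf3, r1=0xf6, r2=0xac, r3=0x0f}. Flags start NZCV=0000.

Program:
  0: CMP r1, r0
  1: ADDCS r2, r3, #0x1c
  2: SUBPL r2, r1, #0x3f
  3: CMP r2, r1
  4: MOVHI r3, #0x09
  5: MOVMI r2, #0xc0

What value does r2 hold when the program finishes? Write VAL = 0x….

[0] flags=0010 → (cmp)
[1] flags=0010 CS?T → r2=0x2b
[2] flags=0010 PL?T → r2=0xb7
[3] flags=1000 → (cmp)
[4] flags=1000 HI?F → skip
[5] flags=1000 MI?T → r2=0xc0

VAL = 0xc0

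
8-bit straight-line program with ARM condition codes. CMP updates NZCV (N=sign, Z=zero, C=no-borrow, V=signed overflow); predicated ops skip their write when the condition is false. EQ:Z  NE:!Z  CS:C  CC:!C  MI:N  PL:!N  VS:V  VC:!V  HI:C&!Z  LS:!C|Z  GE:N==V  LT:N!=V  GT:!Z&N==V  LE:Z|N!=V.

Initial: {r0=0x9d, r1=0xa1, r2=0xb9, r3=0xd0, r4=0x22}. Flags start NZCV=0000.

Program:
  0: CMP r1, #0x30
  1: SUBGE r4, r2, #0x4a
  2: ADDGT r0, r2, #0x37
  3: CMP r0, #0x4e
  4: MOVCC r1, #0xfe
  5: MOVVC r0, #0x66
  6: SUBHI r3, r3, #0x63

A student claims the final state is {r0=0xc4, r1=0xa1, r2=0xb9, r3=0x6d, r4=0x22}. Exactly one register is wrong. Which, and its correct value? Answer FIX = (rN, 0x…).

0: ✓ CMP  NZCV=0011
1: · SUBGE
2: · ADDGT
3: ✓ CMP  NZCV=0011
4: · MOVCC
5: · MOVVC
6: ✓ SUBHI  r3←0x6d

FIX = (r0, 0x9d)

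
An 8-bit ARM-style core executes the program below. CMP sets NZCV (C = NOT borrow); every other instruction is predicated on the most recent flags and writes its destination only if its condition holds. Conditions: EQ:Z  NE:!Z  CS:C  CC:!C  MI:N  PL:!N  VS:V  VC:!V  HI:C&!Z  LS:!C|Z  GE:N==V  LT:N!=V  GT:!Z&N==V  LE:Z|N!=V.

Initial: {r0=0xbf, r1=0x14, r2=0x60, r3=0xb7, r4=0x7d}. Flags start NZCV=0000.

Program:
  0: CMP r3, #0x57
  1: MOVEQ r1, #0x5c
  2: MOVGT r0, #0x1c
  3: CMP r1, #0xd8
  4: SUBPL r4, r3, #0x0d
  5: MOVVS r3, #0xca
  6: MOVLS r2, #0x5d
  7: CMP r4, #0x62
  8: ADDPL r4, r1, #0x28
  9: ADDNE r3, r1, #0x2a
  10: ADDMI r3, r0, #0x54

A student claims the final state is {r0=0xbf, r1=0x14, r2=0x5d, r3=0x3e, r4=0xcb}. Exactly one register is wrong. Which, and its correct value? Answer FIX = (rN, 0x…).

[0] flags=0011 → (cmp)
[1] flags=0011 EQ?F → skip
[2] flags=0011 GT?F → skip
[3] flags=0000 → (cmp)
[4] flags=0000 PL?T → r4=0xaa
[5] flags=0000 VS?F → skip
[6] flags=0000 LS?T → r2=0x5d
[7] flags=0011 → (cmp)
[8] flags=0011 PL?T → r4=0x3c
[9] flags=0011 NE?T → r3=0x3e
[10] flags=0011 MI?F → skip

FIX = (r4, 0x3c)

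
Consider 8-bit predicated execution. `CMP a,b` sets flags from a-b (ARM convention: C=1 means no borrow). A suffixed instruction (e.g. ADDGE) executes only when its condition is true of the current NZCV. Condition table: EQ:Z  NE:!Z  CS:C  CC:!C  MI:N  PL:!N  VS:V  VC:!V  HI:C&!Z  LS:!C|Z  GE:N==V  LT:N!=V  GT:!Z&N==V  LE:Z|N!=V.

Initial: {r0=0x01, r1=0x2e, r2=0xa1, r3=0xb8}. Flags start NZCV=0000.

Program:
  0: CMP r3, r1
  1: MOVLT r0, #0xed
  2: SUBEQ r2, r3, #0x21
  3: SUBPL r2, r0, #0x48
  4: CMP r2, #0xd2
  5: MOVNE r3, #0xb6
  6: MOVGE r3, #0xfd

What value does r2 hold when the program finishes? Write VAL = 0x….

[0] flags=1010 → (cmp)
[1] flags=1010 LT?T → r0=0xed
[2] flags=1010 EQ?F → skip
[3] flags=1010 PL?F → skip
[4] flags=1000 → (cmp)
[5] flags=1000 NE?T → r3=0xb6
[6] flags=1000 GE?F → skip

VAL = 0xa1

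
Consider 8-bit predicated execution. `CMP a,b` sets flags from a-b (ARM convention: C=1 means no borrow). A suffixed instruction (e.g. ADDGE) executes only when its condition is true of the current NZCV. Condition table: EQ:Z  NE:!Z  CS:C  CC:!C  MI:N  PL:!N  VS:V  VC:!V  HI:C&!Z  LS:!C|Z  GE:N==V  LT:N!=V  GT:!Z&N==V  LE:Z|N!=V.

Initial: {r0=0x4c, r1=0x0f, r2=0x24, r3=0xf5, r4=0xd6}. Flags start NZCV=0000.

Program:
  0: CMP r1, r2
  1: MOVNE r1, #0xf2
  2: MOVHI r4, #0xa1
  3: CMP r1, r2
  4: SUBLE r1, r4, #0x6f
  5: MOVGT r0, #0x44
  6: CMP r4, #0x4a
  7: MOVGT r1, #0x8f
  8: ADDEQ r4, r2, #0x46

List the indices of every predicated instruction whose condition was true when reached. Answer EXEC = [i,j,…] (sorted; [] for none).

0: ✓ CMP  NZCV=1000
1: ✓ MOVNE  r1←0xf2
2: · MOVHI
3: ✓ CMP  NZCV=1010
4: ✓ SUBLE  r1←0x67
5: · MOVGT
6: ✓ CMP  NZCV=1010
7: · MOVGT
8: · ADDEQ

EXEC = [1,4]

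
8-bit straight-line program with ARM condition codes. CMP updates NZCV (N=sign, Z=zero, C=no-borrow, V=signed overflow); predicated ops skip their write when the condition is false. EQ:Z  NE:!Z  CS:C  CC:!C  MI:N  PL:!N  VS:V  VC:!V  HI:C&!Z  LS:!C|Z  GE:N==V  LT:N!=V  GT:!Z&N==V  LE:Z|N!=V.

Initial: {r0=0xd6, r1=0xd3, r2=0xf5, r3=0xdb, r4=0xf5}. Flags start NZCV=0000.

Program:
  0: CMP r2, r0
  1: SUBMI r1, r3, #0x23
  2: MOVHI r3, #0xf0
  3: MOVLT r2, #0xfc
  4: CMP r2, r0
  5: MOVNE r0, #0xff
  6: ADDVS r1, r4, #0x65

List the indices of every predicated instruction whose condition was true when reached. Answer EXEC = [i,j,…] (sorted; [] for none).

EXEC = [2,5]

0: ✓ CMP  NZCV=0010
1: · SUBMI
2: ✓ MOVHI  r3←0xf0
3: · MOVLT
4: ✓ CMP  NZCV=0010
5: ✓ MOVNE  r0←0xff
6: · ADDVS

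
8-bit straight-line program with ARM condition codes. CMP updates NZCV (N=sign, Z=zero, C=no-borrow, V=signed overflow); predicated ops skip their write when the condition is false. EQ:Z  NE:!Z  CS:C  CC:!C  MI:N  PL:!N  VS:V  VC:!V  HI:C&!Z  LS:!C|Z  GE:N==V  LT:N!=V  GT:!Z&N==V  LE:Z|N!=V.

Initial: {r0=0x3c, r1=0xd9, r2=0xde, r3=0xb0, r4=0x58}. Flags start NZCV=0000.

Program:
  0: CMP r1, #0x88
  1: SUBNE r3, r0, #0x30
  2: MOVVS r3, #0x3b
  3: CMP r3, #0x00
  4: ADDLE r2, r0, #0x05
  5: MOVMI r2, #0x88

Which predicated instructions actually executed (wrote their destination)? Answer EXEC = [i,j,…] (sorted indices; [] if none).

EXEC = [1]

[0] flags=0010 → (cmp)
[1] flags=0010 NE?T → r3=0x0c
[2] flags=0010 VS?F → skip
[3] flags=0010 → (cmp)
[4] flags=0010 LE?F → skip
[5] flags=0010 MI?F → skip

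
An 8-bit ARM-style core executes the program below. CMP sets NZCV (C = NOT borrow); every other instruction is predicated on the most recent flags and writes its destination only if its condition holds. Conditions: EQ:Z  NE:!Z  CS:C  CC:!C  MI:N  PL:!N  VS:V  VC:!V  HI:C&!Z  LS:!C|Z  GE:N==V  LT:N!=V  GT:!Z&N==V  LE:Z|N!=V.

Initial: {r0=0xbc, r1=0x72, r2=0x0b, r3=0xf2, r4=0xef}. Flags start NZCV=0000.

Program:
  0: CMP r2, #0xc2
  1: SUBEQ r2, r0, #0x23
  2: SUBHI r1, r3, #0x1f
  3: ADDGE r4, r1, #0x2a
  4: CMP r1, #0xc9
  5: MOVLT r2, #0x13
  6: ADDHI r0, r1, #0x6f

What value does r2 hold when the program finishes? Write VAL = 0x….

VAL = 0x0b

0: ✓ CMP  NZCV=0000
1: · SUBEQ
2: · SUBHI
3: ✓ ADDGE  r4←0x9c
4: ✓ CMP  NZCV=1001
5: · MOVLT
6: · ADDHI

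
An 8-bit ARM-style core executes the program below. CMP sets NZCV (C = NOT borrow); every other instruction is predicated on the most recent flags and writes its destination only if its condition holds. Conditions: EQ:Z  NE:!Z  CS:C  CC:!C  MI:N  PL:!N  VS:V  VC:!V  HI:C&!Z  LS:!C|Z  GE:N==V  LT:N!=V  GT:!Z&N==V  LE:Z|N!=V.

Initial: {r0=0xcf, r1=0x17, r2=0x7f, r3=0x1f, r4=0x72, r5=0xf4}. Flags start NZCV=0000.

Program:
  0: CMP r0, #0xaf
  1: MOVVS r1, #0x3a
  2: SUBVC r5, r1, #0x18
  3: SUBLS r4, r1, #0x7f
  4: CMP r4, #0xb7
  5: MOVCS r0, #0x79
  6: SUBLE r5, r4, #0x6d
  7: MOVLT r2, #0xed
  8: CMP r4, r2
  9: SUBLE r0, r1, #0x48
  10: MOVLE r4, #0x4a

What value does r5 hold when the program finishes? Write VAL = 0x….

VAL = 0xff

[0] flags=0010 → (cmp)
[1] flags=0010 VS?F → skip
[2] flags=0010 VC?T → r5=0xff
[3] flags=0010 LS?F → skip
[4] flags=1001 → (cmp)
[5] flags=1001 CS?F → skip
[6] flags=1001 LE?F → skip
[7] flags=1001 LT?F → skip
[8] flags=1000 → (cmp)
[9] flags=1000 LE?T → r0=0xcf
[10] flags=1000 LE?T → r4=0x4a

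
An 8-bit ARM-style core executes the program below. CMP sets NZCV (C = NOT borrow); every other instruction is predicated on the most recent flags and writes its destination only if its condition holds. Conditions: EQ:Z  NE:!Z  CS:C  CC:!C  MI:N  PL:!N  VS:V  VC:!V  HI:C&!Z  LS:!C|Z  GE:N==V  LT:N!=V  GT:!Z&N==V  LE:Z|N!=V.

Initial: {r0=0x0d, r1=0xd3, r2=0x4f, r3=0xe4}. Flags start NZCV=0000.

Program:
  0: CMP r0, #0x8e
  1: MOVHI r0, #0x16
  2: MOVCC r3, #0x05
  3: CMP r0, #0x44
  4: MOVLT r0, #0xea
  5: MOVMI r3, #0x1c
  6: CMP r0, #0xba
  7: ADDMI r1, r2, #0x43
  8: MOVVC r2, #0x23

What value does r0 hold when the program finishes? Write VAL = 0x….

VAL = 0xea

0: ✓ CMP  NZCV=0000
1: · MOVHI
2: ✓ MOVCC  r3←0x05
3: ✓ CMP  NZCV=1000
4: ✓ MOVLT  r0←0xea
5: ✓ MOVMI  r3←0x1c
6: ✓ CMP  NZCV=0010
7: · ADDMI
8: ✓ MOVVC  r2←0x23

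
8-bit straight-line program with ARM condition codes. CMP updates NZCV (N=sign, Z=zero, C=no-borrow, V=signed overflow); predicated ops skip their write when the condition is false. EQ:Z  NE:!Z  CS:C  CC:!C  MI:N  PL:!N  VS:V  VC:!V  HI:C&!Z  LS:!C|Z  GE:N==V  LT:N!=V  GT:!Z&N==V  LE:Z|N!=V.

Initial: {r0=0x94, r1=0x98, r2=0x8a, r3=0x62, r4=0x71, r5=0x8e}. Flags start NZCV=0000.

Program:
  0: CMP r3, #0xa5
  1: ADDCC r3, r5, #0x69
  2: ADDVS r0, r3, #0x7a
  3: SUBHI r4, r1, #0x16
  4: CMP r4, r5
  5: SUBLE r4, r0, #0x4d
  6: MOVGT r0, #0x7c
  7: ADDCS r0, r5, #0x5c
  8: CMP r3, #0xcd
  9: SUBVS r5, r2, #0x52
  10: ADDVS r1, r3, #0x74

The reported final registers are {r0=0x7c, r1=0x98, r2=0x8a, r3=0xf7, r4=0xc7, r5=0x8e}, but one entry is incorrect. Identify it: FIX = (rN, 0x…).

FIX = (r4, 0x71)

0: ✓ CMP  NZCV=1001
1: ✓ ADDCC  r3←0xf7
2: ✓ ADDVS  r0←0x71
3: · SUBHI
4: ✓ CMP  NZCV=1001
5: · SUBLE
6: ✓ MOVGT  r0←0x7c
7: · ADDCS
8: ✓ CMP  NZCV=0010
9: · SUBVS
10: · ADDVS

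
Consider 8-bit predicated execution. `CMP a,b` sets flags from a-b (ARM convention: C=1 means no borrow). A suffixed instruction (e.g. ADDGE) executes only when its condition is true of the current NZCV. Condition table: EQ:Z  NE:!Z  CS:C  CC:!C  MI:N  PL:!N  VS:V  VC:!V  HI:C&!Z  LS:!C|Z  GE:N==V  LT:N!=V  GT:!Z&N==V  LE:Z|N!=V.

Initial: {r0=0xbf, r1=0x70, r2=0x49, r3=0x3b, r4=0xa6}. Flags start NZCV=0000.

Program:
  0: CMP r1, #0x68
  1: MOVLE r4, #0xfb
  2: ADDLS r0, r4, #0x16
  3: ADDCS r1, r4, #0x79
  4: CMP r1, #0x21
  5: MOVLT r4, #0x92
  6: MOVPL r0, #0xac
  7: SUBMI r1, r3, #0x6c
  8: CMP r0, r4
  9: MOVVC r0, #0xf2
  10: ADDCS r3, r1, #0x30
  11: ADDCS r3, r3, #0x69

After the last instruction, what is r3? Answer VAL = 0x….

0: ✓ CMP  NZCV=0010
1: · MOVLE
2: · ADDLS
3: ✓ ADDCS  r1←0x1f
4: ✓ CMP  NZCV=1000
5: ✓ MOVLT  r4←0x92
6: · MOVPL
7: ✓ SUBMI  r1←0xcf
8: ✓ CMP  NZCV=0010
9: ✓ MOVVC  r0←0xf2
10: ✓ ADDCS  r3←0xff
11: ✓ ADDCS  r3←0x68

VAL = 0x68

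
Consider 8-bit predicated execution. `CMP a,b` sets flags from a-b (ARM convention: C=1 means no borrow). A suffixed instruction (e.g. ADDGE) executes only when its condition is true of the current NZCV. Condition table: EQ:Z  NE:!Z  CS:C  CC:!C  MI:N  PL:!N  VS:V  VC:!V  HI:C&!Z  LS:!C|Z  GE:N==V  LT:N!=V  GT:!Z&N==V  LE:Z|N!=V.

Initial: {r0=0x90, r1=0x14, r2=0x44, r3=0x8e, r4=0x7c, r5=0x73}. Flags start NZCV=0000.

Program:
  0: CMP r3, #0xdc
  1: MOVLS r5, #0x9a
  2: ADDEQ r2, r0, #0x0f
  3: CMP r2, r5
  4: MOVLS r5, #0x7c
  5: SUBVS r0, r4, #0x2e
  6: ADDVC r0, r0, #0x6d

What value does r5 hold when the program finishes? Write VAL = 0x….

[0] flags=1000 → (cmp)
[1] flags=1000 LS?T → r5=0x9a
[2] flags=1000 EQ?F → skip
[3] flags=1001 → (cmp)
[4] flags=1001 LS?T → r5=0x7c
[5] flags=1001 VS?T → r0=0x4e
[6] flags=1001 VC?F → skip

VAL = 0x7c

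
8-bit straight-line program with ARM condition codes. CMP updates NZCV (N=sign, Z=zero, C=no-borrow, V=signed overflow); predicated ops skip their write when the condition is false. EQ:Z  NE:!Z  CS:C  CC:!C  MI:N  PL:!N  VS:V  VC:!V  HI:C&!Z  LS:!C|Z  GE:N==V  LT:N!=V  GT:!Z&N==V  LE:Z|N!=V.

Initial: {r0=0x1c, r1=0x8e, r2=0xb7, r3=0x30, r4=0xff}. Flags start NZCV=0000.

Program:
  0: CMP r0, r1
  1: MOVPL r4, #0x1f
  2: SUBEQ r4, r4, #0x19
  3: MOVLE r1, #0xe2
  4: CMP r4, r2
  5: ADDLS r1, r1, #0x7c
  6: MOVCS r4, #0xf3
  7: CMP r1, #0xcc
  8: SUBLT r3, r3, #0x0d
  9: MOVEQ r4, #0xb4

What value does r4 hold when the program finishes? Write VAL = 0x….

VAL = 0xf3

[0] flags=1001 → (cmp)
[1] flags=1001 PL?F → skip
[2] flags=1001 EQ?F → skip
[3] flags=1001 LE?F → skip
[4] flags=0010 → (cmp)
[5] flags=0010 LS?F → skip
[6] flags=0010 CS?T → r4=0xf3
[7] flags=1000 → (cmp)
[8] flags=1000 LT?T → r3=0x23
[9] flags=1000 EQ?F → skip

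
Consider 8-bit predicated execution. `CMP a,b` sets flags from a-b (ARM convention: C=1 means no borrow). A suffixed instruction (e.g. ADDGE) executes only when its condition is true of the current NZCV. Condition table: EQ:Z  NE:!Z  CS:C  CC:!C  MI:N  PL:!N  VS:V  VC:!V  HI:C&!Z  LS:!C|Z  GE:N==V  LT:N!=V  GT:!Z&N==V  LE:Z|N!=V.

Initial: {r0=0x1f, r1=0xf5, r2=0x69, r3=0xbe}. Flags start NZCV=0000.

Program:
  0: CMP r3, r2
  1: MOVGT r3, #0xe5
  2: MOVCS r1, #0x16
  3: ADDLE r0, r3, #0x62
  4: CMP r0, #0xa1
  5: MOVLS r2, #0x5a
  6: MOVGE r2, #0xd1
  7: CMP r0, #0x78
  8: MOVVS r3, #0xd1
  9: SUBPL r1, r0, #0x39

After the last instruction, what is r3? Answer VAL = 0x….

[0] flags=0011 → (cmp)
[1] flags=0011 GT?F → skip
[2] flags=0011 CS?T → r1=0x16
[3] flags=0011 LE?T → r0=0x20
[4] flags=0000 → (cmp)
[5] flags=0000 LS?T → r2=0x5a
[6] flags=0000 GE?T → r2=0xd1
[7] flags=1000 → (cmp)
[8] flags=1000 VS?F → skip
[9] flags=1000 PL?F → skip

VAL = 0xbe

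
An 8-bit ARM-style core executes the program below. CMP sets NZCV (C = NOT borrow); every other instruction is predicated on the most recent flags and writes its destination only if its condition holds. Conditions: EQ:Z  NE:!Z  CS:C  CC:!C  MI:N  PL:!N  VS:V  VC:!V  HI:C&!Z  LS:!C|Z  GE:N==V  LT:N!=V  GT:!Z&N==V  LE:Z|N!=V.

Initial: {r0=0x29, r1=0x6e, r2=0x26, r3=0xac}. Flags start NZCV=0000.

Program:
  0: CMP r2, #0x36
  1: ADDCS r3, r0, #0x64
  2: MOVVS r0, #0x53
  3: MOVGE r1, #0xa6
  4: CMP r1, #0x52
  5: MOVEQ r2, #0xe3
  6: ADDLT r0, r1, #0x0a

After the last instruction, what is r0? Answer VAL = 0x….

[0] flags=1000 → (cmp)
[1] flags=1000 CS?F → skip
[2] flags=1000 VS?F → skip
[3] flags=1000 GE?F → skip
[4] flags=0010 → (cmp)
[5] flags=0010 EQ?F → skip
[6] flags=0010 LT?F → skip

VAL = 0x29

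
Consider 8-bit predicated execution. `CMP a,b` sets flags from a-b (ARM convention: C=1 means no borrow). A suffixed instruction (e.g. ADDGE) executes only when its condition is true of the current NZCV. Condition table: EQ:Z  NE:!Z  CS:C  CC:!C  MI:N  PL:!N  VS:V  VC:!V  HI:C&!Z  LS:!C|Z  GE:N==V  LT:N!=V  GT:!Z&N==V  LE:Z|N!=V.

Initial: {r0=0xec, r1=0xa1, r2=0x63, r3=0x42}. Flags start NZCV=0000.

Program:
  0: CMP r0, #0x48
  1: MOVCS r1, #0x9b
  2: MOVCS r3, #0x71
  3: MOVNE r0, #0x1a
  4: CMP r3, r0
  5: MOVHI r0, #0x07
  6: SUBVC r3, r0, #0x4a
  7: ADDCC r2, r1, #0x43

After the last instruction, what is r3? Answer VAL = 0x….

VAL = 0xbd

0: ✓ CMP  NZCV=1010
1: ✓ MOVCS  r1←0x9b
2: ✓ MOVCS  r3←0x71
3: ✓ MOVNE  r0←0x1a
4: ✓ CMP  NZCV=0010
5: ✓ MOVHI  r0←0x07
6: ✓ SUBVC  r3←0xbd
7: · ADDCC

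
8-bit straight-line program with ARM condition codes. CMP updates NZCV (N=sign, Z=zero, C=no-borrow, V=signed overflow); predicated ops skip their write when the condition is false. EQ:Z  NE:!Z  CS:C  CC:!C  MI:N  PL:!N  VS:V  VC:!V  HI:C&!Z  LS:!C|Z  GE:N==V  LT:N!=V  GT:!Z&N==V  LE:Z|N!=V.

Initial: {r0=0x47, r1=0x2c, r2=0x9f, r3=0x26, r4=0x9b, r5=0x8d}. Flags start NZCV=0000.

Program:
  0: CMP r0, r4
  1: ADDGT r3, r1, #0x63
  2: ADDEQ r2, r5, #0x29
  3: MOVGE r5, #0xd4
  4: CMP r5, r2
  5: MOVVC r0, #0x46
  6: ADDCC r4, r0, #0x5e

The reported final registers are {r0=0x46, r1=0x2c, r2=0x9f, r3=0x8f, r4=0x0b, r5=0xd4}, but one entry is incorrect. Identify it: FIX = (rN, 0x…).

FIX = (r4, 0x9b)

[0] flags=1001 → (cmp)
[1] flags=1001 GT?T → r3=0x8f
[2] flags=1001 EQ?F → skip
[3] flags=1001 GE?T → r5=0xd4
[4] flags=0010 → (cmp)
[5] flags=0010 VC?T → r0=0x46
[6] flags=0010 CC?F → skip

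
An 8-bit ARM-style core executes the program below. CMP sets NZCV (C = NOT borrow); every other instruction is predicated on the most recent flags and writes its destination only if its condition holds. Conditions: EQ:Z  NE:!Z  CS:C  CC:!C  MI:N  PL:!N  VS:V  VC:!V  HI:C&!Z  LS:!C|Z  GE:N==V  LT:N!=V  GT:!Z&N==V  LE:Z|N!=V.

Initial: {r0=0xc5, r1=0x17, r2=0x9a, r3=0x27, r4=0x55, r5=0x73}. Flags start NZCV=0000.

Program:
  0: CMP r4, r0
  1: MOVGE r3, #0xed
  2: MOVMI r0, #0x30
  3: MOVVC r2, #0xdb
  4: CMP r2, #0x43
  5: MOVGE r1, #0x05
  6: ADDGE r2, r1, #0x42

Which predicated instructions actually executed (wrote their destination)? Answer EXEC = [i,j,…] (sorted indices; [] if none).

[0] flags=1001 → (cmp)
[1] flags=1001 GE?T → r3=0xed
[2] flags=1001 MI?T → r0=0x30
[3] flags=1001 VC?F → skip
[4] flags=0011 → (cmp)
[5] flags=0011 GE?F → skip
[6] flags=0011 GE?F → skip

EXEC = [1,2]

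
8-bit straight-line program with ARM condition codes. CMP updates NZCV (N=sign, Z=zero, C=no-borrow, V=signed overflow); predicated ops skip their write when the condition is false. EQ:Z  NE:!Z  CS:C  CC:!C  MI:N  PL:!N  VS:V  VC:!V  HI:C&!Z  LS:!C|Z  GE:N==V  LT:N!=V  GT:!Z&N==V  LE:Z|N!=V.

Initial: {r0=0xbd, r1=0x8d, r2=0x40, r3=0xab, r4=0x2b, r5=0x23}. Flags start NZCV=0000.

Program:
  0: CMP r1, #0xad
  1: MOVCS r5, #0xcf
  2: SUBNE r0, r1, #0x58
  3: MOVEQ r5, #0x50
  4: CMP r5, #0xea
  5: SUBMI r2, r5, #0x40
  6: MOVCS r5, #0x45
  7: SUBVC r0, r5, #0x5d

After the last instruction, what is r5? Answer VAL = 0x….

VAL = 0x23

0: ✓ CMP  NZCV=1000
1: · MOVCS
2: ✓ SUBNE  r0←0x35
3: · MOVEQ
4: ✓ CMP  NZCV=0000
5: · SUBMI
6: · MOVCS
7: ✓ SUBVC  r0←0xc6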